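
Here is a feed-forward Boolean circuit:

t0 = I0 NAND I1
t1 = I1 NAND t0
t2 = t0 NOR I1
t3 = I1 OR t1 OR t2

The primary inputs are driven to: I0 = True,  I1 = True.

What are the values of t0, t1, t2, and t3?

t0 = False; t1 = True; t2 = False; t3 = True

t0 = I0 NAND I1 = True NAND True = False
t1 = I1 NAND t0 = True NAND False = True
t2 = t0 NOR I1 = False NOR True = False
t3 = I1 OR t1 OR t2 = True OR True OR False = True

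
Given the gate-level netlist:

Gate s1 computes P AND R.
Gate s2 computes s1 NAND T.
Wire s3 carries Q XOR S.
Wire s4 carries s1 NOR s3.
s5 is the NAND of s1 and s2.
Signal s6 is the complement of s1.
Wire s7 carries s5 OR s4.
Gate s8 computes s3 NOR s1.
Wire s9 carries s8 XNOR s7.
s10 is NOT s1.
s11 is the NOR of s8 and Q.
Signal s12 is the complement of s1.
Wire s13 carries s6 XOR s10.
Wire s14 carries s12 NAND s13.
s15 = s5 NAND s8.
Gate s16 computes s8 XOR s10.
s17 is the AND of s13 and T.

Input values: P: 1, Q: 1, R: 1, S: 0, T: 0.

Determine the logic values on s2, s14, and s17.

s1 = P AND R = 1 AND 1 = 1
s2 = s1 NAND T = 1 NAND 0 = 1
s6 = NOT s1 = NOT 1 = 0
s10 = NOT s1 = NOT 1 = 0
s12 = NOT s1 = NOT 1 = 0
s13 = s6 XOR s10 = 0 XOR 0 = 0
s14 = s12 NAND s13 = 0 NAND 0 = 1
s17 = s13 AND T = 0 AND 0 = 0

s2 = 1  s14 = 1  s17 = 0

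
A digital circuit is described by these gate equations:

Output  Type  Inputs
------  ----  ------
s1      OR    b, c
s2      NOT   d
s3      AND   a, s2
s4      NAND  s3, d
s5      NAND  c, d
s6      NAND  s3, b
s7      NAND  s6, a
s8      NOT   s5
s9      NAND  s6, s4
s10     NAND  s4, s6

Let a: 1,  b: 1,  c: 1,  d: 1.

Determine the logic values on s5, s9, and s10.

s2 = NOT d = NOT 1 = 0
s3 = a AND s2 = 1 AND 0 = 0
s4 = s3 NAND d = 0 NAND 1 = 1
s5 = c NAND d = 1 NAND 1 = 0
s6 = s3 NAND b = 0 NAND 1 = 1
s9 = s6 NAND s4 = 1 NAND 1 = 0
s10 = s4 NAND s6 = 1 NAND 1 = 0

s5 = 0; s9 = 0; s10 = 0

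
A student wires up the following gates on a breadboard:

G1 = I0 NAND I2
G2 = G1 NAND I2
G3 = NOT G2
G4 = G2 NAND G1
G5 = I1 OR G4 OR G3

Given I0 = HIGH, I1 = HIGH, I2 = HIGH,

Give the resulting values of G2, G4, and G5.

G1 = I0 NAND I2 = HIGH NAND HIGH = LOW
G2 = G1 NAND I2 = LOW NAND HIGH = HIGH
G3 = NOT G2 = NOT HIGH = LOW
G4 = G2 NAND G1 = HIGH NAND LOW = HIGH
G5 = I1 OR G4 OR G3 = HIGH OR HIGH OR LOW = HIGH

G2 = HIGH; G4 = HIGH; G5 = HIGH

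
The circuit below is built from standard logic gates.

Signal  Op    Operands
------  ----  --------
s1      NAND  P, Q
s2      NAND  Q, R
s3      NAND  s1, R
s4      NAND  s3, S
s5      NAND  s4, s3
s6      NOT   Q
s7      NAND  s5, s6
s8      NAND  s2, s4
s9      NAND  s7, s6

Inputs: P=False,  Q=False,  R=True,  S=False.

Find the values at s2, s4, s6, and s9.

s2 = True  s4 = True  s6 = True  s9 = True

s1 = P NAND Q = False NAND False = True
s2 = Q NAND R = False NAND True = True
s3 = s1 NAND R = True NAND True = False
s4 = s3 NAND S = False NAND False = True
s5 = s4 NAND s3 = True NAND False = True
s6 = NOT Q = NOT False = True
s7 = s5 NAND s6 = True NAND True = False
s9 = s7 NAND s6 = False NAND True = True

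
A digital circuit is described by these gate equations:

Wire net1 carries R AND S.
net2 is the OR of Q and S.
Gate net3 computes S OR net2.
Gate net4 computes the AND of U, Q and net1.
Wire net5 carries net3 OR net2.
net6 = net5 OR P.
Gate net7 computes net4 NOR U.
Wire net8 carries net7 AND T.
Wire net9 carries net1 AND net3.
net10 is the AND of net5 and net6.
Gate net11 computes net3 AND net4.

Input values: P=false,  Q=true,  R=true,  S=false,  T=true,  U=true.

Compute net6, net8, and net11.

net6 = true  net8 = false  net11 = false

net1 = R AND S = true AND false = false
net2 = Q OR S = true OR false = true
net3 = S OR net2 = false OR true = true
net4 = U AND Q AND net1 = true AND true AND false = false
net5 = net3 OR net2 = true OR true = true
net6 = net5 OR P = true OR false = true
net7 = net4 NOR U = false NOR true = false
net8 = net7 AND T = false AND true = false
net11 = net3 AND net4 = true AND false = false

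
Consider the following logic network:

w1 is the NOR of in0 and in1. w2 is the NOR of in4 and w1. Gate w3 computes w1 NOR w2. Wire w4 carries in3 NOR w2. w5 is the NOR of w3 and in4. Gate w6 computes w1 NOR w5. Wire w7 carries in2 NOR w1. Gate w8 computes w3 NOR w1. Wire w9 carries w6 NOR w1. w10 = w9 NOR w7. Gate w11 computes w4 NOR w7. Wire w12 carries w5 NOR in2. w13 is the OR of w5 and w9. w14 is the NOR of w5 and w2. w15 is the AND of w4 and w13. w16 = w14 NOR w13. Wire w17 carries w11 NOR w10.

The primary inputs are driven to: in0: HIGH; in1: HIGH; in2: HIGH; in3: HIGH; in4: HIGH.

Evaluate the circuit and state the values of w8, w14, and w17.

w8 = LOW, w14 = HIGH, w17 = LOW

w1 = in0 NOR in1 = HIGH NOR HIGH = LOW
w2 = in4 NOR w1 = HIGH NOR LOW = LOW
w3 = w1 NOR w2 = LOW NOR LOW = HIGH
w4 = in3 NOR w2 = HIGH NOR LOW = LOW
w5 = w3 NOR in4 = HIGH NOR HIGH = LOW
w6 = w1 NOR w5 = LOW NOR LOW = HIGH
w7 = in2 NOR w1 = HIGH NOR LOW = LOW
w8 = w3 NOR w1 = HIGH NOR LOW = LOW
w9 = w6 NOR w1 = HIGH NOR LOW = LOW
w10 = w9 NOR w7 = LOW NOR LOW = HIGH
w11 = w4 NOR w7 = LOW NOR LOW = HIGH
w14 = w5 NOR w2 = LOW NOR LOW = HIGH
w17 = w11 NOR w10 = HIGH NOR HIGH = LOW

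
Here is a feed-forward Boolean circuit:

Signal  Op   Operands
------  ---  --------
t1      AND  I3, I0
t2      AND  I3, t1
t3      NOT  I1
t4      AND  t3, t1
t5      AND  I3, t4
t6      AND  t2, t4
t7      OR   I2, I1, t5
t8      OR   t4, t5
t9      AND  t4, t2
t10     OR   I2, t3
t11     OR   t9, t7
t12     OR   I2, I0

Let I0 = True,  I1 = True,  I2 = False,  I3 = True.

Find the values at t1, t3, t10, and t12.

t1 = I3 AND I0 = True AND True = True
t3 = NOT I1 = NOT True = False
t10 = I2 OR t3 = False OR False = False
t12 = I2 OR I0 = False OR True = True

t1 = True  t3 = False  t10 = False  t12 = True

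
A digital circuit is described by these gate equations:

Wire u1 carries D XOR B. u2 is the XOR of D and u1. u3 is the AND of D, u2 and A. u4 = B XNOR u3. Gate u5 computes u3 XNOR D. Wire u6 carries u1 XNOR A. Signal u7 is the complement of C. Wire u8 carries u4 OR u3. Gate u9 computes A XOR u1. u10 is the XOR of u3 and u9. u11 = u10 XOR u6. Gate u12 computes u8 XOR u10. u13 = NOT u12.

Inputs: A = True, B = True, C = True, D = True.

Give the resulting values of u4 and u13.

u4 = True, u13 = False

u1 = D XOR B = True XOR True = False
u2 = D XOR u1 = True XOR False = True
u3 = D AND u2 AND A = True AND True AND True = True
u4 = B XNOR u3 = True XNOR True = True
u8 = u4 OR u3 = True OR True = True
u9 = A XOR u1 = True XOR False = True
u10 = u3 XOR u9 = True XOR True = False
u12 = u8 XOR u10 = True XOR False = True
u13 = NOT u12 = NOT True = False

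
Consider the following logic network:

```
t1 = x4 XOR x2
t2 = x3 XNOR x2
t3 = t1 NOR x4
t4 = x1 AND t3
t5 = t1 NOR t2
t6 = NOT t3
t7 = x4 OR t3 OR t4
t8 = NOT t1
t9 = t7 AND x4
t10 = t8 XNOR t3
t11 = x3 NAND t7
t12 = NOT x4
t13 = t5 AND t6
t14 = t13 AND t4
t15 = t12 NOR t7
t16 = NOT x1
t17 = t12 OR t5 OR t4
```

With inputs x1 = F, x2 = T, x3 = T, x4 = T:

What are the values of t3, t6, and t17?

t1 = x4 XOR x2 = T XOR T = F
t2 = x3 XNOR x2 = T XNOR T = T
t3 = t1 NOR x4 = F NOR T = F
t4 = x1 AND t3 = F AND F = F
t5 = t1 NOR t2 = F NOR T = F
t6 = NOT t3 = NOT F = T
t12 = NOT x4 = NOT T = F
t17 = t12 OR t5 OR t4 = F OR F OR F = F

t3 = F  t6 = T  t17 = F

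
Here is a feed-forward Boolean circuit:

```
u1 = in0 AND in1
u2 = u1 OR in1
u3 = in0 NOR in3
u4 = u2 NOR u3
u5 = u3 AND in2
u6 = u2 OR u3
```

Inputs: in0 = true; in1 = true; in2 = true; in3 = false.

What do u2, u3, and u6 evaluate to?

u1 = in0 AND in1 = true AND true = true
u2 = u1 OR in1 = true OR true = true
u3 = in0 NOR in3 = true NOR false = false
u6 = u2 OR u3 = true OR false = true

u2 = true  u3 = false  u6 = true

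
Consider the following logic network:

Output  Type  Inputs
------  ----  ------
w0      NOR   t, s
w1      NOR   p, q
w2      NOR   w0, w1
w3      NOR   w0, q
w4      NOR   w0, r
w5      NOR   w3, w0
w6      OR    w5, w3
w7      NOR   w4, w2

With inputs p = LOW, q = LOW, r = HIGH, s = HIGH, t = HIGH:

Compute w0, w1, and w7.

w0 = t NOR s = HIGH NOR HIGH = LOW
w1 = p NOR q = LOW NOR LOW = HIGH
w2 = w0 NOR w1 = LOW NOR HIGH = LOW
w4 = w0 NOR r = LOW NOR HIGH = LOW
w7 = w4 NOR w2 = LOW NOR LOW = HIGH

w0 = LOW, w1 = HIGH, w7 = HIGH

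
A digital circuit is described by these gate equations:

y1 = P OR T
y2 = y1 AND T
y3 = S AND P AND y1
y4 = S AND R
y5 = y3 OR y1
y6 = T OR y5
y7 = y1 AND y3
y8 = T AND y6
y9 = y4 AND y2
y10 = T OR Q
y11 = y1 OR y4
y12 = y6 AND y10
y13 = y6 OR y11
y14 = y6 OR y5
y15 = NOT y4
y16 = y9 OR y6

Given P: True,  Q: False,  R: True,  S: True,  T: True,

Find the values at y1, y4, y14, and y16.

y1 = True, y4 = True, y14 = True, y16 = True

y1 = P OR T = True OR True = True
y2 = y1 AND T = True AND True = True
y3 = S AND P AND y1 = True AND True AND True = True
y4 = S AND R = True AND True = True
y5 = y3 OR y1 = True OR True = True
y6 = T OR y5 = True OR True = True
y9 = y4 AND y2 = True AND True = True
y14 = y6 OR y5 = True OR True = True
y16 = y9 OR y6 = True OR True = True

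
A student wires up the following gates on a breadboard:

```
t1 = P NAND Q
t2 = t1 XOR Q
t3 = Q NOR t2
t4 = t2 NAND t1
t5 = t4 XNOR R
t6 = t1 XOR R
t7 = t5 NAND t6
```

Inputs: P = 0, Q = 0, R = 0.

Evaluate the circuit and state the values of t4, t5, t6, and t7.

t4 = 0, t5 = 1, t6 = 1, t7 = 0

t1 = P NAND Q = 0 NAND 0 = 1
t2 = t1 XOR Q = 1 XOR 0 = 1
t4 = t2 NAND t1 = 1 NAND 1 = 0
t5 = t4 XNOR R = 0 XNOR 0 = 1
t6 = t1 XOR R = 1 XOR 0 = 1
t7 = t5 NAND t6 = 1 NAND 1 = 0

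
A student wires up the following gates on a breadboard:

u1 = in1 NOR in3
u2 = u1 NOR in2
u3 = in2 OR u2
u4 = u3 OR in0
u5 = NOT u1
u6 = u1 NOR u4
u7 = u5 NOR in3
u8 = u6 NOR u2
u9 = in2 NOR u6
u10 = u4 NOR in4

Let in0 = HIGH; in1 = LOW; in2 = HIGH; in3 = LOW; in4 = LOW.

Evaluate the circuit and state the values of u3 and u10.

u3 = HIGH, u10 = LOW

u1 = in1 NOR in3 = LOW NOR LOW = HIGH
u2 = u1 NOR in2 = HIGH NOR HIGH = LOW
u3 = in2 OR u2 = HIGH OR LOW = HIGH
u4 = u3 OR in0 = HIGH OR HIGH = HIGH
u10 = u4 NOR in4 = HIGH NOR LOW = LOW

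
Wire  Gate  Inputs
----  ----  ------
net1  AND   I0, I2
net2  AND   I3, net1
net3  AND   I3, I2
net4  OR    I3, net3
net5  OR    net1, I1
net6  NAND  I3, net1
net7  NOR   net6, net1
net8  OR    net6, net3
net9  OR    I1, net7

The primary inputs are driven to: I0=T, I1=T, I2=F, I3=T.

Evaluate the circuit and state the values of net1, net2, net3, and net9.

net1 = F; net2 = F; net3 = F; net9 = T

net1 = I0 AND I2 = T AND F = F
net2 = I3 AND net1 = T AND F = F
net3 = I3 AND I2 = T AND F = F
net6 = I3 NAND net1 = T NAND F = T
net7 = net6 NOR net1 = T NOR F = F
net9 = I1 OR net7 = T OR F = T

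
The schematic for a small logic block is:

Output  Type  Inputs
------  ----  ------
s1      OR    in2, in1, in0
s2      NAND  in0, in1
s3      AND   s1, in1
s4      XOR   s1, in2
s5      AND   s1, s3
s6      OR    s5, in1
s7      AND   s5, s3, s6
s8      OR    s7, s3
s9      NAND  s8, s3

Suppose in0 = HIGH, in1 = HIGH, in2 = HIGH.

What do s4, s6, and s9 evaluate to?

s4 = LOW, s6 = HIGH, s9 = LOW

s1 = in2 OR in1 OR in0 = HIGH OR HIGH OR HIGH = HIGH
s3 = s1 AND in1 = HIGH AND HIGH = HIGH
s4 = s1 XOR in2 = HIGH XOR HIGH = LOW
s5 = s1 AND s3 = HIGH AND HIGH = HIGH
s6 = s5 OR in1 = HIGH OR HIGH = HIGH
s7 = s5 AND s3 AND s6 = HIGH AND HIGH AND HIGH = HIGH
s8 = s7 OR s3 = HIGH OR HIGH = HIGH
s9 = s8 NAND s3 = HIGH NAND HIGH = LOW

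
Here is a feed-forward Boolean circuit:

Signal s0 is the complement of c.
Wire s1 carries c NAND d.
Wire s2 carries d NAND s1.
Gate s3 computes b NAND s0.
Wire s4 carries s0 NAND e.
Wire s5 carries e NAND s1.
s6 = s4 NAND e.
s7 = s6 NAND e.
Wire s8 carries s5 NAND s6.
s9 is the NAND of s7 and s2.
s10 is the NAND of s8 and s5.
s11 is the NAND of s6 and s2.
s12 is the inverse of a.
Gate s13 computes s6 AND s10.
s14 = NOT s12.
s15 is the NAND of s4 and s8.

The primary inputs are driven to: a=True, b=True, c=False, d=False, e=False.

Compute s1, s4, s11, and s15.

s0 = NOT c = NOT False = True
s1 = c NAND d = False NAND False = True
s2 = d NAND s1 = False NAND True = True
s4 = s0 NAND e = True NAND False = True
s5 = e NAND s1 = False NAND True = True
s6 = s4 NAND e = True NAND False = True
s8 = s5 NAND s6 = True NAND True = False
s11 = s6 NAND s2 = True NAND True = False
s15 = s4 NAND s8 = True NAND False = True

s1 = True; s4 = True; s11 = False; s15 = True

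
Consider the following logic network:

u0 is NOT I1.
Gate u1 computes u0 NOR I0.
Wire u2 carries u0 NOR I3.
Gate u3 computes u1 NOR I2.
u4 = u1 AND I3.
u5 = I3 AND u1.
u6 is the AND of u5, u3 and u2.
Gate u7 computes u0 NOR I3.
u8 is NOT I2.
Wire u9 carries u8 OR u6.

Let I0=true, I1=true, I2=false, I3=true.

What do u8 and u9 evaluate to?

u0 = NOT I1 = NOT true = false
u1 = u0 NOR I0 = false NOR true = false
u2 = u0 NOR I3 = false NOR true = false
u3 = u1 NOR I2 = false NOR false = true
u5 = I3 AND u1 = true AND false = false
u6 = u5 AND u3 AND u2 = false AND true AND false = false
u8 = NOT I2 = NOT false = true
u9 = u8 OR u6 = true OR false = true

u8 = true, u9 = true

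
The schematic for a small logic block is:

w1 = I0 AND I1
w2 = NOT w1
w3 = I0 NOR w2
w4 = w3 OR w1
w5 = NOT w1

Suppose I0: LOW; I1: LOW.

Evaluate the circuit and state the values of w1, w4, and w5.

w1 = LOW, w4 = LOW, w5 = HIGH

w1 = I0 AND I1 = LOW AND LOW = LOW
w2 = NOT w1 = NOT LOW = HIGH
w3 = I0 NOR w2 = LOW NOR HIGH = LOW
w4 = w3 OR w1 = LOW OR LOW = LOW
w5 = NOT w1 = NOT LOW = HIGH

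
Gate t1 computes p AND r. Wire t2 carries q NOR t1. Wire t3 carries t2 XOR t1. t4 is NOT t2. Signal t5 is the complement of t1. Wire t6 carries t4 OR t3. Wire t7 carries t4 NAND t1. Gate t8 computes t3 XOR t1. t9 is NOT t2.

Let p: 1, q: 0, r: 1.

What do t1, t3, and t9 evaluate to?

t1 = p AND r = 1 AND 1 = 1
t2 = q NOR t1 = 0 NOR 1 = 0
t3 = t2 XOR t1 = 0 XOR 1 = 1
t9 = NOT t2 = NOT 0 = 1

t1 = 1, t3 = 1, t9 = 1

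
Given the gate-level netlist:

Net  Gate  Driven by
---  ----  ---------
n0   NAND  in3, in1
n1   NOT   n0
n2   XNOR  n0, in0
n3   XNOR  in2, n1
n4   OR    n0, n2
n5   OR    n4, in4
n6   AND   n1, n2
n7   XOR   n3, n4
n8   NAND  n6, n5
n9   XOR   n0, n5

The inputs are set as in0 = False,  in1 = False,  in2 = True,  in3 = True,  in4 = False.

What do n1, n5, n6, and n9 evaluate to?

n1 = False; n5 = True; n6 = False; n9 = False

n0 = in3 NAND in1 = True NAND False = True
n1 = NOT n0 = NOT True = False
n2 = n0 XNOR in0 = True XNOR False = False
n4 = n0 OR n2 = True OR False = True
n5 = n4 OR in4 = True OR False = True
n6 = n1 AND n2 = False AND False = False
n9 = n0 XOR n5 = True XOR True = False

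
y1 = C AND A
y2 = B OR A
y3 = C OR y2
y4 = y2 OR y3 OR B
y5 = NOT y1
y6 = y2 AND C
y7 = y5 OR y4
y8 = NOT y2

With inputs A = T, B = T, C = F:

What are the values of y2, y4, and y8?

y2 = T; y4 = T; y8 = F

y2 = B OR A = T OR T = T
y3 = C OR y2 = F OR T = T
y4 = y2 OR y3 OR B = T OR T OR T = T
y8 = NOT y2 = NOT T = F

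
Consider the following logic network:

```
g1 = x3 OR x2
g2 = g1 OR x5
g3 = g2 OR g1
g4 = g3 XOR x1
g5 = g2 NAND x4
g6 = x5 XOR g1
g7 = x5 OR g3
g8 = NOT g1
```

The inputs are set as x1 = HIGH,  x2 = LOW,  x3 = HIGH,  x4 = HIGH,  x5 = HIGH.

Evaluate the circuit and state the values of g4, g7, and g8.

g4 = LOW; g7 = HIGH; g8 = LOW

g1 = x3 OR x2 = HIGH OR LOW = HIGH
g2 = g1 OR x5 = HIGH OR HIGH = HIGH
g3 = g2 OR g1 = HIGH OR HIGH = HIGH
g4 = g3 XOR x1 = HIGH XOR HIGH = LOW
g7 = x5 OR g3 = HIGH OR HIGH = HIGH
g8 = NOT g1 = NOT HIGH = LOW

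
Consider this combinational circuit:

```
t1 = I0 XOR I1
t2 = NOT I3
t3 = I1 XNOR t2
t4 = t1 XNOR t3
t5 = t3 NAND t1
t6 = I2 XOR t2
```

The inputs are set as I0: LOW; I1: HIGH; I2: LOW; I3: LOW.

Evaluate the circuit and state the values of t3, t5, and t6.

t3 = HIGH  t5 = LOW  t6 = HIGH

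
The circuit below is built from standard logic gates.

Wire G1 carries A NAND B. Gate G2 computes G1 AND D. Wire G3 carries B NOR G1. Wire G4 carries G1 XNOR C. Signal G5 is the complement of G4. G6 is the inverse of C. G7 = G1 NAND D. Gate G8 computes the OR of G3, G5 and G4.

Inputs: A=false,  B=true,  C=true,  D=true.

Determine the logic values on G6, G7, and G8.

G6 = false; G7 = false; G8 = true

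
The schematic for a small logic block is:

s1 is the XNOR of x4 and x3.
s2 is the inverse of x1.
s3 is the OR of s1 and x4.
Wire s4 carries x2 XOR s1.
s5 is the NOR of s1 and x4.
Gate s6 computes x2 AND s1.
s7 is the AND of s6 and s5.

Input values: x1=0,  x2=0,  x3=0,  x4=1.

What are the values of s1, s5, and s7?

s1 = x4 XNOR x3 = 1 XNOR 0 = 0
s5 = s1 NOR x4 = 0 NOR 1 = 0
s6 = x2 AND s1 = 0 AND 0 = 0
s7 = s6 AND s5 = 0 AND 0 = 0

s1 = 0; s5 = 0; s7 = 0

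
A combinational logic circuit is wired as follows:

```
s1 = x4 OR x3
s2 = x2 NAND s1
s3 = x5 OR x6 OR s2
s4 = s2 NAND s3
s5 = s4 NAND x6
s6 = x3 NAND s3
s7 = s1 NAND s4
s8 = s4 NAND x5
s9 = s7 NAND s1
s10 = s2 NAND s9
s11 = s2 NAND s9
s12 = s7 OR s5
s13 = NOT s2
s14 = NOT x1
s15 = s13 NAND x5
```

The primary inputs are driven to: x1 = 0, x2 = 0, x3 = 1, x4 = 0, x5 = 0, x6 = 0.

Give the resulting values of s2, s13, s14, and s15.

s2 = 1, s13 = 0, s14 = 1, s15 = 1

s1 = x4 OR x3 = 0 OR 1 = 1
s2 = x2 NAND s1 = 0 NAND 1 = 1
s13 = NOT s2 = NOT 1 = 0
s14 = NOT x1 = NOT 0 = 1
s15 = s13 NAND x5 = 0 NAND 0 = 1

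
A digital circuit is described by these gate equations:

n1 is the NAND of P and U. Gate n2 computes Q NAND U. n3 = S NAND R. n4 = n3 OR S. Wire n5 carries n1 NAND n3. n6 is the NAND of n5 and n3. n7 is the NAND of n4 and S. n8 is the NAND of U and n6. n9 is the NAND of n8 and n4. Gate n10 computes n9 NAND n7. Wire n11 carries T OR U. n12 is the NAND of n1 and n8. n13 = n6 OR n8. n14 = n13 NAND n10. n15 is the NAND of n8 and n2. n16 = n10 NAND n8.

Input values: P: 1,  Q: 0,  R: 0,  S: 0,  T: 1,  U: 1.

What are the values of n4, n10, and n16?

n1 = P NAND U = 1 NAND 1 = 0
n3 = S NAND R = 0 NAND 0 = 1
n4 = n3 OR S = 1 OR 0 = 1
n5 = n1 NAND n3 = 0 NAND 1 = 1
n6 = n5 NAND n3 = 1 NAND 1 = 0
n7 = n4 NAND S = 1 NAND 0 = 1
n8 = U NAND n6 = 1 NAND 0 = 1
n9 = n8 NAND n4 = 1 NAND 1 = 0
n10 = n9 NAND n7 = 0 NAND 1 = 1
n16 = n10 NAND n8 = 1 NAND 1 = 0

n4 = 1  n10 = 1  n16 = 0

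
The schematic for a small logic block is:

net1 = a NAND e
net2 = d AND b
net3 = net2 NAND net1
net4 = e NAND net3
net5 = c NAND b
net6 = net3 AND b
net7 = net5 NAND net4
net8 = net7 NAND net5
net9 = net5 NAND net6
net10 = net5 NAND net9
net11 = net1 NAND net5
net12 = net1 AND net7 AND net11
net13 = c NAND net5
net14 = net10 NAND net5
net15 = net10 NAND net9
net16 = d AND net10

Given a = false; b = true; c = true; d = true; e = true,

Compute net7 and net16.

net7 = true, net16 = true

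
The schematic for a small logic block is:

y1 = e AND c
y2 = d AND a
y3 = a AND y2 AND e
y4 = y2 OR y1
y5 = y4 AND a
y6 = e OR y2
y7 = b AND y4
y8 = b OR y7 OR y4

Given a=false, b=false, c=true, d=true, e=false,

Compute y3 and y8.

y3 = false, y8 = false

y1 = e AND c = false AND true = false
y2 = d AND a = true AND false = false
y3 = a AND y2 AND e = false AND false AND false = false
y4 = y2 OR y1 = false OR false = false
y7 = b AND y4 = false AND false = false
y8 = b OR y7 OR y4 = false OR false OR false = false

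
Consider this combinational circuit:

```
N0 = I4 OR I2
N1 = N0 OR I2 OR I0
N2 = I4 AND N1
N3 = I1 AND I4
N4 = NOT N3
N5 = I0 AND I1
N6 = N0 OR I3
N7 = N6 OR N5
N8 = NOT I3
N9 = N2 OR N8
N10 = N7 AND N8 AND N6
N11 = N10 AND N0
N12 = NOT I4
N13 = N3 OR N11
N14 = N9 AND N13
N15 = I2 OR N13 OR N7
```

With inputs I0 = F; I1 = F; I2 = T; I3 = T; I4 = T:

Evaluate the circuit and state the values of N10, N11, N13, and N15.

N10 = F  N11 = F  N13 = F  N15 = T

N0 = I4 OR I2 = T OR T = T
N3 = I1 AND I4 = F AND T = F
N5 = I0 AND I1 = F AND F = F
N6 = N0 OR I3 = T OR T = T
N7 = N6 OR N5 = T OR F = T
N8 = NOT I3 = NOT T = F
N10 = N7 AND N8 AND N6 = T AND F AND T = F
N11 = N10 AND N0 = F AND T = F
N13 = N3 OR N11 = F OR F = F
N15 = I2 OR N13 OR N7 = T OR F OR T = T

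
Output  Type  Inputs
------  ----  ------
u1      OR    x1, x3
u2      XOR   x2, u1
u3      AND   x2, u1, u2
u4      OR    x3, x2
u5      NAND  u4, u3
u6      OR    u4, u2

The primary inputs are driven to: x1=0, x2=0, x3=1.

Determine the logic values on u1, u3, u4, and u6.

u1 = x1 OR x3 = 0 OR 1 = 1
u2 = x2 XOR u1 = 0 XOR 1 = 1
u3 = x2 AND u1 AND u2 = 0 AND 1 AND 1 = 0
u4 = x3 OR x2 = 1 OR 0 = 1
u6 = u4 OR u2 = 1 OR 1 = 1

u1 = 1, u3 = 0, u4 = 1, u6 = 1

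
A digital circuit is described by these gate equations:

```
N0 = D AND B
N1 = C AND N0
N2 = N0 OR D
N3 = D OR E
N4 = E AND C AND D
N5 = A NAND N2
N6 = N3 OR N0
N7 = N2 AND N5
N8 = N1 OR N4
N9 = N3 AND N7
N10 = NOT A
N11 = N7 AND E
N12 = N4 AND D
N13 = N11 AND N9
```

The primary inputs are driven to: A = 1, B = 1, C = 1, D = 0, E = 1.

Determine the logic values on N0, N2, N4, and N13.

N0 = 0, N2 = 0, N4 = 0, N13 = 0

N0 = D AND B = 0 AND 1 = 0
N2 = N0 OR D = 0 OR 0 = 0
N3 = D OR E = 0 OR 1 = 1
N4 = E AND C AND D = 1 AND 1 AND 0 = 0
N5 = A NAND N2 = 1 NAND 0 = 1
N7 = N2 AND N5 = 0 AND 1 = 0
N9 = N3 AND N7 = 1 AND 0 = 0
N11 = N7 AND E = 0 AND 1 = 0
N13 = N11 AND N9 = 0 AND 0 = 0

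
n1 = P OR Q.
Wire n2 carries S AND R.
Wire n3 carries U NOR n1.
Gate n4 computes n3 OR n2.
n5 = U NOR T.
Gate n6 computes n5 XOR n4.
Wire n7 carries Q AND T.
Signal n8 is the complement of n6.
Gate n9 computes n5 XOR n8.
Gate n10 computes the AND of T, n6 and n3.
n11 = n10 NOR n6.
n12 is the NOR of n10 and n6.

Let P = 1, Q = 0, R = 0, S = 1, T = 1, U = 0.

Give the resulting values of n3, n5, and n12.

n3 = 0  n5 = 0  n12 = 1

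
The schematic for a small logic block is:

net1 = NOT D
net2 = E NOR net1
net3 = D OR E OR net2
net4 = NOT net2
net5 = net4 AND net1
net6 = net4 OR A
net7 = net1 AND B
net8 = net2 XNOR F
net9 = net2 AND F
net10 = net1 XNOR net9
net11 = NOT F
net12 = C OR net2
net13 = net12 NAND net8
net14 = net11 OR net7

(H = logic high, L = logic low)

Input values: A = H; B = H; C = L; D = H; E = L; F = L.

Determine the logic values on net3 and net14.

net1 = NOT D = NOT H = L
net2 = E NOR net1 = L NOR L = H
net3 = D OR E OR net2 = H OR L OR H = H
net7 = net1 AND B = L AND H = L
net11 = NOT F = NOT L = H
net14 = net11 OR net7 = H OR L = H

net3 = H, net14 = H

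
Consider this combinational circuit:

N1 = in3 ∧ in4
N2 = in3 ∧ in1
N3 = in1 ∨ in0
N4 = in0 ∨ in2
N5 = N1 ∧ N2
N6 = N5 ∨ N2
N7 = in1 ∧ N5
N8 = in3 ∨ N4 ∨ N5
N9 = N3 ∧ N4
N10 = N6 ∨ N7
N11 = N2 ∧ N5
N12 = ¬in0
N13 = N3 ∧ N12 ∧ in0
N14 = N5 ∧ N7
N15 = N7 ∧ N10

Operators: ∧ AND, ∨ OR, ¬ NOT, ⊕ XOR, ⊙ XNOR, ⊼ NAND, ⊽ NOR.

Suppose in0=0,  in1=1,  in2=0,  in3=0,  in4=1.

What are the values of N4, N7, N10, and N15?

N1 = in3 AND in4 = 0 AND 1 = 0
N2 = in3 AND in1 = 0 AND 1 = 0
N4 = in0 OR in2 = 0 OR 0 = 0
N5 = N1 AND N2 = 0 AND 0 = 0
N6 = N5 OR N2 = 0 OR 0 = 0
N7 = in1 AND N5 = 1 AND 0 = 0
N10 = N6 OR N7 = 0 OR 0 = 0
N15 = N7 AND N10 = 0 AND 0 = 0

N4 = 0  N7 = 0  N10 = 0  N15 = 0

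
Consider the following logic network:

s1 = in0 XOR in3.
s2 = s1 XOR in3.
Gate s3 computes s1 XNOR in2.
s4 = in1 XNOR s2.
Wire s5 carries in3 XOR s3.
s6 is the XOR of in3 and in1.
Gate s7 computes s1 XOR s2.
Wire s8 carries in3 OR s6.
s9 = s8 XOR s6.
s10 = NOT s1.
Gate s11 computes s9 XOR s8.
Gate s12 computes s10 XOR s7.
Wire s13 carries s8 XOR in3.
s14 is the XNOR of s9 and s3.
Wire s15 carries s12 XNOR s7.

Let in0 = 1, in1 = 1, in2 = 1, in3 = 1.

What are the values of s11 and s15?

s11 = 0; s15 = 0

s1 = in0 XOR in3 = 1 XOR 1 = 0
s2 = s1 XOR in3 = 0 XOR 1 = 1
s6 = in3 XOR in1 = 1 XOR 1 = 0
s7 = s1 XOR s2 = 0 XOR 1 = 1
s8 = in3 OR s6 = 1 OR 0 = 1
s9 = s8 XOR s6 = 1 XOR 0 = 1
s10 = NOT s1 = NOT 0 = 1
s11 = s9 XOR s8 = 1 XOR 1 = 0
s12 = s10 XOR s7 = 1 XOR 1 = 0
s15 = s12 XNOR s7 = 0 XNOR 1 = 0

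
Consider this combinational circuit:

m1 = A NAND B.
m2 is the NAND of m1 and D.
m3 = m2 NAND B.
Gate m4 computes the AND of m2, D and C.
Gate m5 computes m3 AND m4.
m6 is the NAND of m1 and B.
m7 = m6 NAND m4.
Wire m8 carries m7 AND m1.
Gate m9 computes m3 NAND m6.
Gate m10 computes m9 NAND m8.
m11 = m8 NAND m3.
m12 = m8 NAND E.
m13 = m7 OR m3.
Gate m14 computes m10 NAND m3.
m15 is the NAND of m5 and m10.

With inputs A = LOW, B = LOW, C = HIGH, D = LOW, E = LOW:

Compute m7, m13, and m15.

m1 = A NAND B = LOW NAND LOW = HIGH
m2 = m1 NAND D = HIGH NAND LOW = HIGH
m3 = m2 NAND B = HIGH NAND LOW = HIGH
m4 = m2 AND D AND C = HIGH AND LOW AND HIGH = LOW
m5 = m3 AND m4 = HIGH AND LOW = LOW
m6 = m1 NAND B = HIGH NAND LOW = HIGH
m7 = m6 NAND m4 = HIGH NAND LOW = HIGH
m8 = m7 AND m1 = HIGH AND HIGH = HIGH
m9 = m3 NAND m6 = HIGH NAND HIGH = LOW
m10 = m9 NAND m8 = LOW NAND HIGH = HIGH
m13 = m7 OR m3 = HIGH OR HIGH = HIGH
m15 = m5 NAND m10 = LOW NAND HIGH = HIGH

m7 = HIGH, m13 = HIGH, m15 = HIGH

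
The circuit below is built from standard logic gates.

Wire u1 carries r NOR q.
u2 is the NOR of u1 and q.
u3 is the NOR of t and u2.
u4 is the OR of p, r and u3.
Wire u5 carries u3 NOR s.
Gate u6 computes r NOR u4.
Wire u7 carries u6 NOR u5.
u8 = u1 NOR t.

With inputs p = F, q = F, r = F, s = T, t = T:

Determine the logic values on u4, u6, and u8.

u4 = F; u6 = T; u8 = F

u1 = r NOR q = F NOR F = T
u2 = u1 NOR q = T NOR F = F
u3 = t NOR u2 = T NOR F = F
u4 = p OR r OR u3 = F OR F OR F = F
u6 = r NOR u4 = F NOR F = T
u8 = u1 NOR t = T NOR T = F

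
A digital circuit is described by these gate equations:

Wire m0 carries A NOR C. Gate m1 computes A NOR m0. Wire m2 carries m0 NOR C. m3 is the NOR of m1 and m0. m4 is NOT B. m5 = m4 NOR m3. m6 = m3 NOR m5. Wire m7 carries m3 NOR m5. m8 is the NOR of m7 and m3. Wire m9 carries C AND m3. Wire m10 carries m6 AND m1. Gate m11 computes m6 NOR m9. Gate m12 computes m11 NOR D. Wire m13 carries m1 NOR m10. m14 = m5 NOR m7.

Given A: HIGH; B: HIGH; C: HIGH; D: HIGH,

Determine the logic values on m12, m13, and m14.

m12 = LOW, m13 = HIGH, m14 = HIGH

m0 = A NOR C = HIGH NOR HIGH = LOW
m1 = A NOR m0 = HIGH NOR LOW = LOW
m3 = m1 NOR m0 = LOW NOR LOW = HIGH
m4 = NOT B = NOT HIGH = LOW
m5 = m4 NOR m3 = LOW NOR HIGH = LOW
m6 = m3 NOR m5 = HIGH NOR LOW = LOW
m7 = m3 NOR m5 = HIGH NOR LOW = LOW
m9 = C AND m3 = HIGH AND HIGH = HIGH
m10 = m6 AND m1 = LOW AND LOW = LOW
m11 = m6 NOR m9 = LOW NOR HIGH = LOW
m12 = m11 NOR D = LOW NOR HIGH = LOW
m13 = m1 NOR m10 = LOW NOR LOW = HIGH
m14 = m5 NOR m7 = LOW NOR LOW = HIGH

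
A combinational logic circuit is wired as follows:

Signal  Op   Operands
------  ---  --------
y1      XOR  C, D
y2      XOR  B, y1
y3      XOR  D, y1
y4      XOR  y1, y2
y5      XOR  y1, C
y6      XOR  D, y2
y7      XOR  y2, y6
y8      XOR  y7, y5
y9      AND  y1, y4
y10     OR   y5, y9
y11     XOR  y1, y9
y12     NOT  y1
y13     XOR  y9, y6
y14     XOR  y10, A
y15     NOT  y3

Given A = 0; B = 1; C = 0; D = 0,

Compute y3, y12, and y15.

y1 = C XOR D = 0 XOR 0 = 0
y3 = D XOR y1 = 0 XOR 0 = 0
y12 = NOT y1 = NOT 0 = 1
y15 = NOT y3 = NOT 0 = 1

y3 = 0, y12 = 1, y15 = 1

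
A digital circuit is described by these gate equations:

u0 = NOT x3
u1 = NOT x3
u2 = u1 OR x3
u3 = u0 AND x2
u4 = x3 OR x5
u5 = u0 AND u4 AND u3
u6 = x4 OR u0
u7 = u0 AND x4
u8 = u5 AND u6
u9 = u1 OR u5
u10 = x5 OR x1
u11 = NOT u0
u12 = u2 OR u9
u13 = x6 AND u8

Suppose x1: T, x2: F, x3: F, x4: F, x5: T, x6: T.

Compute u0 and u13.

u0 = T, u13 = F

u0 = NOT x3 = NOT F = T
u3 = u0 AND x2 = T AND F = F
u4 = x3 OR x5 = F OR T = T
u5 = u0 AND u4 AND u3 = T AND T AND F = F
u6 = x4 OR u0 = F OR T = T
u8 = u5 AND u6 = F AND T = F
u13 = x6 AND u8 = T AND F = F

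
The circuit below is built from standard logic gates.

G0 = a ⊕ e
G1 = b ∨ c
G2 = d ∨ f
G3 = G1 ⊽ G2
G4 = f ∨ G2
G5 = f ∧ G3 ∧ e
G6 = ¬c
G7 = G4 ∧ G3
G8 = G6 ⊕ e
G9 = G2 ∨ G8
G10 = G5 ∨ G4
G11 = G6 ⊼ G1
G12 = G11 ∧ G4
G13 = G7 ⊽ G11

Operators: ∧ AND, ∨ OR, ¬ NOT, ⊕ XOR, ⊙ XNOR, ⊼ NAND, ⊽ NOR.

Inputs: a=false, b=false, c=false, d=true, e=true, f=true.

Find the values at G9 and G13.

G1 = b OR c = false OR false = false
G2 = d OR f = true OR true = true
G3 = G1 NOR G2 = false NOR true = false
G4 = f OR G2 = true OR true = true
G6 = NOT c = NOT false = true
G7 = G4 AND G3 = true AND false = false
G8 = G6 XOR e = true XOR true = false
G9 = G2 OR G8 = true OR false = true
G11 = G6 NAND G1 = true NAND false = true
G13 = G7 NOR G11 = false NOR true = false

G9 = true, G13 = false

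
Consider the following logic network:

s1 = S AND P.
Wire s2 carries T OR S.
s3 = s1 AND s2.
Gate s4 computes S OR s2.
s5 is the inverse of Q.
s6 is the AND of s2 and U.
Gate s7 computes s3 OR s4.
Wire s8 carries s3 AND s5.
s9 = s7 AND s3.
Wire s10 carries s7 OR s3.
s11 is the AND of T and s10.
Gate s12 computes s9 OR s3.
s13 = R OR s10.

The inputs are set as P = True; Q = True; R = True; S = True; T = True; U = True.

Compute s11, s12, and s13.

s1 = S AND P = True AND True = True
s2 = T OR S = True OR True = True
s3 = s1 AND s2 = True AND True = True
s4 = S OR s2 = True OR True = True
s7 = s3 OR s4 = True OR True = True
s9 = s7 AND s3 = True AND True = True
s10 = s7 OR s3 = True OR True = True
s11 = T AND s10 = True AND True = True
s12 = s9 OR s3 = True OR True = True
s13 = R OR s10 = True OR True = True

s11 = True  s12 = True  s13 = True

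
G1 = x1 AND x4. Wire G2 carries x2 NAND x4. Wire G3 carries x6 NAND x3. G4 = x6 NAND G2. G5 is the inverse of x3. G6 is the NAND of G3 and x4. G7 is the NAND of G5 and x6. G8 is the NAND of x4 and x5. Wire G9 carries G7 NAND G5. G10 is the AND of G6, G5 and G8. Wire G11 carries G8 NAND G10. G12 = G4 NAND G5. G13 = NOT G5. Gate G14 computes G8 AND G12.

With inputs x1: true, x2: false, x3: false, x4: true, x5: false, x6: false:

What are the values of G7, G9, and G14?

G2 = x2 NAND x4 = false NAND true = true
G4 = x6 NAND G2 = false NAND true = true
G5 = NOT x3 = NOT false = true
G7 = G5 NAND x6 = true NAND false = true
G8 = x4 NAND x5 = true NAND false = true
G9 = G7 NAND G5 = true NAND true = false
G12 = G4 NAND G5 = true NAND true = false
G14 = G8 AND G12 = true AND false = false

G7 = true, G9 = false, G14 = false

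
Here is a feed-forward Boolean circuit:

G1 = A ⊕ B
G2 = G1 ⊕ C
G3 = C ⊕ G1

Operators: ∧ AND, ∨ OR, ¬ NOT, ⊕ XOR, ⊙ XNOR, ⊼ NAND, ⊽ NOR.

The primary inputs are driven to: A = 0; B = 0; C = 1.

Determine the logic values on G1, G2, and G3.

G1 = 0, G2 = 1, G3 = 1

G1 = A XOR B = 0 XOR 0 = 0
G2 = G1 XOR C = 0 XOR 1 = 1
G3 = C XOR G1 = 1 XOR 0 = 1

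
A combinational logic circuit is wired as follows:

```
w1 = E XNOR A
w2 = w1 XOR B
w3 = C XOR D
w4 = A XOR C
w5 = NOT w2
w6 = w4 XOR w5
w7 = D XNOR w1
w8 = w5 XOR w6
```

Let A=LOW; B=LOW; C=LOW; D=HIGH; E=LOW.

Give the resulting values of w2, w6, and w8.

w2 = HIGH, w6 = LOW, w8 = LOW

w1 = E XNOR A = LOW XNOR LOW = HIGH
w2 = w1 XOR B = HIGH XOR LOW = HIGH
w4 = A XOR C = LOW XOR LOW = LOW
w5 = NOT w2 = NOT HIGH = LOW
w6 = w4 XOR w5 = LOW XOR LOW = LOW
w8 = w5 XOR w6 = LOW XOR LOW = LOW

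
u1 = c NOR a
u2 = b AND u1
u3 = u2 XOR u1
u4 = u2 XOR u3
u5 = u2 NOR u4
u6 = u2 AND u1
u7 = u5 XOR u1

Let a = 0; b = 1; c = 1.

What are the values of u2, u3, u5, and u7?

u2 = 0, u3 = 0, u5 = 1, u7 = 1

u1 = c NOR a = 1 NOR 0 = 0
u2 = b AND u1 = 1 AND 0 = 0
u3 = u2 XOR u1 = 0 XOR 0 = 0
u4 = u2 XOR u3 = 0 XOR 0 = 0
u5 = u2 NOR u4 = 0 NOR 0 = 1
u7 = u5 XOR u1 = 1 XOR 0 = 1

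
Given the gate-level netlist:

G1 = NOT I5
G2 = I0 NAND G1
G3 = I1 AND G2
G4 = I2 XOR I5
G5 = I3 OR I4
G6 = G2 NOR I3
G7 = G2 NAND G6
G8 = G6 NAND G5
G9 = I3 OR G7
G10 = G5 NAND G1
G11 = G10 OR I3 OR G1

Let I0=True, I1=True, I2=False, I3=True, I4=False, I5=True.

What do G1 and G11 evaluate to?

G1 = False, G11 = True

G1 = NOT I5 = NOT True = False
G5 = I3 OR I4 = True OR False = True
G10 = G5 NAND G1 = True NAND False = True
G11 = G10 OR I3 OR G1 = True OR True OR False = True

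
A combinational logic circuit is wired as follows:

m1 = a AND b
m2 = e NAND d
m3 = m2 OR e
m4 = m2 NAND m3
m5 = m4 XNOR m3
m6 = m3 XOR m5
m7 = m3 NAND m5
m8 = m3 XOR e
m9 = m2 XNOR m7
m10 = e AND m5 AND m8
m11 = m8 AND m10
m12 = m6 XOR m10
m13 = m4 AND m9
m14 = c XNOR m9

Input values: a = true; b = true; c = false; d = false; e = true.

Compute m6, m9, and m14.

m6 = true, m9 = true, m14 = false

m2 = e NAND d = true NAND false = true
m3 = m2 OR e = true OR true = true
m4 = m2 NAND m3 = true NAND true = false
m5 = m4 XNOR m3 = false XNOR true = false
m6 = m3 XOR m5 = true XOR false = true
m7 = m3 NAND m5 = true NAND false = true
m9 = m2 XNOR m7 = true XNOR true = true
m14 = c XNOR m9 = false XNOR true = false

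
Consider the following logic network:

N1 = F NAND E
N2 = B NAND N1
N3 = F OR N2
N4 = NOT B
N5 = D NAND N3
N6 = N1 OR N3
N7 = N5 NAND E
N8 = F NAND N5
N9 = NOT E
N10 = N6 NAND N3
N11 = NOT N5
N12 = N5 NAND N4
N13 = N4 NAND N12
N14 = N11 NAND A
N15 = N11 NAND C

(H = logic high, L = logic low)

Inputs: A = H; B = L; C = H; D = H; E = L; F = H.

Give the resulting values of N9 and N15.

N9 = H  N15 = L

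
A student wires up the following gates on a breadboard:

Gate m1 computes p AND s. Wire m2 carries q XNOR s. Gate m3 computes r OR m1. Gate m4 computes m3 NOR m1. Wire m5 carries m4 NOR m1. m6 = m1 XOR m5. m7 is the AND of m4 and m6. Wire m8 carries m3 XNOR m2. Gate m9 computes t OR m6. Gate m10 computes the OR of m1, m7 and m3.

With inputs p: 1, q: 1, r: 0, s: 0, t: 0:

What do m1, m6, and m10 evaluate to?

m1 = 0, m6 = 0, m10 = 0

m1 = p AND s = 1 AND 0 = 0
m3 = r OR m1 = 0 OR 0 = 0
m4 = m3 NOR m1 = 0 NOR 0 = 1
m5 = m4 NOR m1 = 1 NOR 0 = 0
m6 = m1 XOR m5 = 0 XOR 0 = 0
m7 = m4 AND m6 = 1 AND 0 = 0
m10 = m1 OR m7 OR m3 = 0 OR 0 OR 0 = 0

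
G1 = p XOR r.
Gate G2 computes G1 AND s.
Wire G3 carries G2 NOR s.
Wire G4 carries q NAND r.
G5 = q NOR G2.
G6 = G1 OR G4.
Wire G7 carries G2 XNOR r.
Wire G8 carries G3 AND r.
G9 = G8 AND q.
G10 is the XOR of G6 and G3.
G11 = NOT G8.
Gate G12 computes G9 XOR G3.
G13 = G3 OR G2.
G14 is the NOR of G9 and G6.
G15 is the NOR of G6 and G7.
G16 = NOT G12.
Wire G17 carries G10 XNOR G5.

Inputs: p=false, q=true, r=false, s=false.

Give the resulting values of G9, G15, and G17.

G9 = false  G15 = false  G17 = true

G1 = p XOR r = false XOR false = false
G2 = G1 AND s = false AND false = false
G3 = G2 NOR s = false NOR false = true
G4 = q NAND r = true NAND false = true
G5 = q NOR G2 = true NOR false = false
G6 = G1 OR G4 = false OR true = true
G7 = G2 XNOR r = false XNOR false = true
G8 = G3 AND r = true AND false = false
G9 = G8 AND q = false AND true = false
G10 = G6 XOR G3 = true XOR true = false
G15 = G6 NOR G7 = true NOR true = false
G17 = G10 XNOR G5 = false XNOR false = true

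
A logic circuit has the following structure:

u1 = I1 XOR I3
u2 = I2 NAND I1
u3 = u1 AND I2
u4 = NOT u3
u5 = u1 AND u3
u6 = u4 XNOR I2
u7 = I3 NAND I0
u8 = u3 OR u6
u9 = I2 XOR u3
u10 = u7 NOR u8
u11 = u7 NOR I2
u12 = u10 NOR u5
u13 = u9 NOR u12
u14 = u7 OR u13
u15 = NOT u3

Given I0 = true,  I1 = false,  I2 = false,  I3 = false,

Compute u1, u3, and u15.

u1 = I1 XOR I3 = false XOR false = false
u3 = u1 AND I2 = false AND false = false
u15 = NOT u3 = NOT false = true

u1 = false, u3 = false, u15 = true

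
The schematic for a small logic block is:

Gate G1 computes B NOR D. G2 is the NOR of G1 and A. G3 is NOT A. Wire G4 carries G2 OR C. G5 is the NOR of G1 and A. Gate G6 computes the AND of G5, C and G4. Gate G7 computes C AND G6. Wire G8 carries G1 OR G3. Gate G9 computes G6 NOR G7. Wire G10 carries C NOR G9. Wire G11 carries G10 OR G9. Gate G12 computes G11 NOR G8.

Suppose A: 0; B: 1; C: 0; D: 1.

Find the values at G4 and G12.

G4 = 1; G12 = 0

G1 = B NOR D = 1 NOR 1 = 0
G2 = G1 NOR A = 0 NOR 0 = 1
G3 = NOT A = NOT 0 = 1
G4 = G2 OR C = 1 OR 0 = 1
G5 = G1 NOR A = 0 NOR 0 = 1
G6 = G5 AND C AND G4 = 1 AND 0 AND 1 = 0
G7 = C AND G6 = 0 AND 0 = 0
G8 = G1 OR G3 = 0 OR 1 = 1
G9 = G6 NOR G7 = 0 NOR 0 = 1
G10 = C NOR G9 = 0 NOR 1 = 0
G11 = G10 OR G9 = 0 OR 1 = 1
G12 = G11 NOR G8 = 1 NOR 1 = 0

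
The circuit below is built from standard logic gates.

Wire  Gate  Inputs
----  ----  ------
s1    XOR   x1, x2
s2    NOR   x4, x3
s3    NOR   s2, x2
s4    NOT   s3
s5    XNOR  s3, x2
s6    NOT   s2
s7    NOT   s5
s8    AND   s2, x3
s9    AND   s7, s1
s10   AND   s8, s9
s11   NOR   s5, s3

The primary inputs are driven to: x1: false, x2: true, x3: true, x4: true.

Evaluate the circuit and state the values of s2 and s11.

s2 = x4 NOR x3 = true NOR true = false
s3 = s2 NOR x2 = false NOR true = false
s5 = s3 XNOR x2 = false XNOR true = false
s11 = s5 NOR s3 = false NOR false = true

s2 = false, s11 = true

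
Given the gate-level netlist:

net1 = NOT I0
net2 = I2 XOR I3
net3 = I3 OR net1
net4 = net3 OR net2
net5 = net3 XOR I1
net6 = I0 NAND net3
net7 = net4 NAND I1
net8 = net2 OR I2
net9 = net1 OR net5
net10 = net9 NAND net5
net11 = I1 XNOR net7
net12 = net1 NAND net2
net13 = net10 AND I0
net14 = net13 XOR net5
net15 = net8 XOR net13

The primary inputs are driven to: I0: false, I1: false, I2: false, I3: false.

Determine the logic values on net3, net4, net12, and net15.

net3 = true, net4 = true, net12 = true, net15 = false

net1 = NOT I0 = NOT false = true
net2 = I2 XOR I3 = false XOR false = false
net3 = I3 OR net1 = false OR true = true
net4 = net3 OR net2 = true OR false = true
net5 = net3 XOR I1 = true XOR false = true
net8 = net2 OR I2 = false OR false = false
net9 = net1 OR net5 = true OR true = true
net10 = net9 NAND net5 = true NAND true = false
net12 = net1 NAND net2 = true NAND false = true
net13 = net10 AND I0 = false AND false = false
net15 = net8 XOR net13 = false XOR false = false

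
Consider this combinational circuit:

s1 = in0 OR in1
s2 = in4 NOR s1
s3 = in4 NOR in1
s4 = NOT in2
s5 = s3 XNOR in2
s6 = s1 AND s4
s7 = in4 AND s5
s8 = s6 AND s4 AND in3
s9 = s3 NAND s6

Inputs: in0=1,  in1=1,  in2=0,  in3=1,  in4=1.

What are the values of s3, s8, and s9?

s3 = 0, s8 = 1, s9 = 1

s1 = in0 OR in1 = 1 OR 1 = 1
s3 = in4 NOR in1 = 1 NOR 1 = 0
s4 = NOT in2 = NOT 0 = 1
s6 = s1 AND s4 = 1 AND 1 = 1
s8 = s6 AND s4 AND in3 = 1 AND 1 AND 1 = 1
s9 = s3 NAND s6 = 0 NAND 1 = 1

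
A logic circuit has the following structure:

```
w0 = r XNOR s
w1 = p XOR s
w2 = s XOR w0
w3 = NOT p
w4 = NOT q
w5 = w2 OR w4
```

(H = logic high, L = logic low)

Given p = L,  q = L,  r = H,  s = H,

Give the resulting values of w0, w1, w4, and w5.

w0 = H; w1 = H; w4 = H; w5 = H

w0 = r XNOR s = H XNOR H = H
w1 = p XOR s = L XOR H = H
w2 = s XOR w0 = H XOR H = L
w4 = NOT q = NOT L = H
w5 = w2 OR w4 = L OR H = H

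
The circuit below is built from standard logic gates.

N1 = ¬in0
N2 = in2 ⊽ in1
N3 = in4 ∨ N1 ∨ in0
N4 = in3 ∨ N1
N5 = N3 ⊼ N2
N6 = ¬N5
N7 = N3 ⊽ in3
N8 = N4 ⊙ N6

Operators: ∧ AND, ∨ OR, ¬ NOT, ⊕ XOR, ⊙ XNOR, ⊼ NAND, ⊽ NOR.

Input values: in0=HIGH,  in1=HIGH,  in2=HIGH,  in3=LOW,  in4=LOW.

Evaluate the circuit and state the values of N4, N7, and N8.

N4 = LOW; N7 = LOW; N8 = HIGH

N1 = NOT in0 = NOT HIGH = LOW
N2 = in2 NOR in1 = HIGH NOR HIGH = LOW
N3 = in4 OR N1 OR in0 = LOW OR LOW OR HIGH = HIGH
N4 = in3 OR N1 = LOW OR LOW = LOW
N5 = N3 NAND N2 = HIGH NAND LOW = HIGH
N6 = NOT N5 = NOT HIGH = LOW
N7 = N3 NOR in3 = HIGH NOR LOW = LOW
N8 = N4 XNOR N6 = LOW XNOR LOW = HIGH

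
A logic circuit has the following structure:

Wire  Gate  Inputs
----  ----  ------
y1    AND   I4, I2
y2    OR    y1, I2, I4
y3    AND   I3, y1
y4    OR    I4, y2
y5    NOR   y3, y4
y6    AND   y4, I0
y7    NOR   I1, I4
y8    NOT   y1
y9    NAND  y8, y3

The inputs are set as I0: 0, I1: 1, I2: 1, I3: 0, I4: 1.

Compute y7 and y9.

y7 = 0  y9 = 1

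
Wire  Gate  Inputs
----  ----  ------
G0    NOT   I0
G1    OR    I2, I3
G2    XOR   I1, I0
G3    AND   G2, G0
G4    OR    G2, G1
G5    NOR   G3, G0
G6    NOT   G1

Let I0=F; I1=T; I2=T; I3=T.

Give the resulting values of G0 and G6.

G0 = T, G6 = F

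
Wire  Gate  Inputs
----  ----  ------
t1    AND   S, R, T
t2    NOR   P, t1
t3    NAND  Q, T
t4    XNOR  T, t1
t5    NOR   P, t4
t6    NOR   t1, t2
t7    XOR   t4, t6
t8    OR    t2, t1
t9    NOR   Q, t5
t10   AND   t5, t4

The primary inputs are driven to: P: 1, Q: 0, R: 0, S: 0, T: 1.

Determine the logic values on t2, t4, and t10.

t1 = S AND R AND T = 0 AND 0 AND 1 = 0
t2 = P NOR t1 = 1 NOR 0 = 0
t4 = T XNOR t1 = 1 XNOR 0 = 0
t5 = P NOR t4 = 1 NOR 0 = 0
t10 = t5 AND t4 = 0 AND 0 = 0

t2 = 0  t4 = 0  t10 = 0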